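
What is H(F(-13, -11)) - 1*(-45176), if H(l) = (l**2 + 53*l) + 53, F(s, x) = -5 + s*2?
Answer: 44547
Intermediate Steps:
F(s, x) = -5 + 2*s
H(l) = 53 + l**2 + 53*l
H(F(-13, -11)) - 1*(-45176) = (53 + (-5 + 2*(-13))**2 + 53*(-5 + 2*(-13))) - 1*(-45176) = (53 + (-5 - 26)**2 + 53*(-5 - 26)) + 45176 = (53 + (-31)**2 + 53*(-31)) + 45176 = (53 + 961 - 1643) + 45176 = -629 + 45176 = 44547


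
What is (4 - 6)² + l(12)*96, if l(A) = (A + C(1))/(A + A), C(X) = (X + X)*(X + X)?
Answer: 68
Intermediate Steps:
C(X) = 4*X² (C(X) = (2*X)*(2*X) = 4*X²)
l(A) = (4 + A)/(2*A) (l(A) = (A + 4*1²)/(A + A) = (A + 4*1)/((2*A)) = (A + 4)*(1/(2*A)) = (4 + A)*(1/(2*A)) = (4 + A)/(2*A))
(4 - 6)² + l(12)*96 = (4 - 6)² + ((½)*(4 + 12)/12)*96 = (-2)² + ((½)*(1/12)*16)*96 = 4 + (⅔)*96 = 4 + 64 = 68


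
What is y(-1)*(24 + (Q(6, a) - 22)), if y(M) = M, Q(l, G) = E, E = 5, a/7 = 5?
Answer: -7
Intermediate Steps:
a = 35 (a = 7*5 = 35)
Q(l, G) = 5
y(-1)*(24 + (Q(6, a) - 22)) = -(24 + (5 - 22)) = -(24 - 17) = -1*7 = -7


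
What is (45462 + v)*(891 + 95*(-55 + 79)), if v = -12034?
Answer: 106000188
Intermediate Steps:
(45462 + v)*(891 + 95*(-55 + 79)) = (45462 - 12034)*(891 + 95*(-55 + 79)) = 33428*(891 + 95*24) = 33428*(891 + 2280) = 33428*3171 = 106000188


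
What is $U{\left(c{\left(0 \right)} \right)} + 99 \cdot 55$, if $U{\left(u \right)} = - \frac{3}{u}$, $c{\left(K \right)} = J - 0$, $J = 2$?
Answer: $\frac{10887}{2} \approx 5443.5$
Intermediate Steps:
$c{\left(K \right)} = 2$ ($c{\left(K \right)} = 2 - 0 = 2 + 0 = 2$)
$U{\left(c{\left(0 \right)} \right)} + 99 \cdot 55 = - \frac{3}{2} + 99 \cdot 55 = \left(-3\right) \frac{1}{2} + 5445 = - \frac{3}{2} + 5445 = \frac{10887}{2}$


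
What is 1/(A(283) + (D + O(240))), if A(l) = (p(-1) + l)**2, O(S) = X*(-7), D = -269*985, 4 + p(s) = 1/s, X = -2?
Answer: -1/187667 ≈ -5.3286e-6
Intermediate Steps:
p(s) = -4 + 1/s
D = -264965
O(S) = 14 (O(S) = -2*(-7) = 14)
A(l) = (-5 + l)**2 (A(l) = ((-4 + 1/(-1)) + l)**2 = ((-4 - 1) + l)**2 = (-5 + l)**2)
1/(A(283) + (D + O(240))) = 1/((5 - 1*283)**2 + (-264965 + 14)) = 1/((5 - 283)**2 - 264951) = 1/((-278)**2 - 264951) = 1/(77284 - 264951) = 1/(-187667) = -1/187667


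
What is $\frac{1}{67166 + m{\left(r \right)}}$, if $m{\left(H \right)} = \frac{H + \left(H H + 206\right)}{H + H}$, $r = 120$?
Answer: $\frac{120}{8067283} \approx 1.4875 \cdot 10^{-5}$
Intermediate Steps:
$m{\left(H \right)} = \frac{206 + H + H^{2}}{2 H}$ ($m{\left(H \right)} = \frac{H + \left(H^{2} + 206\right)}{2 H} = \left(H + \left(206 + H^{2}\right)\right) \frac{1}{2 H} = \left(206 + H + H^{2}\right) \frac{1}{2 H} = \frac{206 + H + H^{2}}{2 H}$)
$\frac{1}{67166 + m{\left(r \right)}} = \frac{1}{67166 + \frac{206 + 120 \left(1 + 120\right)}{2 \cdot 120}} = \frac{1}{67166 + \frac{1}{2} \cdot \frac{1}{120} \left(206 + 120 \cdot 121\right)} = \frac{1}{67166 + \frac{1}{2} \cdot \frac{1}{120} \left(206 + 14520\right)} = \frac{1}{67166 + \frac{1}{2} \cdot \frac{1}{120} \cdot 14726} = \frac{1}{67166 + \frac{7363}{120}} = \frac{1}{\frac{8067283}{120}} = \frac{120}{8067283}$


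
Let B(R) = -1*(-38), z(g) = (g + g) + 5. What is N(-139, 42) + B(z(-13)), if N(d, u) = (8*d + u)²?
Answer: 1144938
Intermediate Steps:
N(d, u) = (u + 8*d)²
z(g) = 5 + 2*g (z(g) = 2*g + 5 = 5 + 2*g)
B(R) = 38
N(-139, 42) + B(z(-13)) = (42 + 8*(-139))² + 38 = (42 - 1112)² + 38 = (-1070)² + 38 = 1144900 + 38 = 1144938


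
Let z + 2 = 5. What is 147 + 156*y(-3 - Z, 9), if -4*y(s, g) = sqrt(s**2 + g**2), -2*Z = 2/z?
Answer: 147 - 13*sqrt(793) ≈ -219.08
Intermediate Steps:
z = 3 (z = -2 + 5 = 3)
Z = -1/3 ≈ -0.33333
y(s, g) = -sqrt(g**2 + s**2)/4 (y(s, g) = -sqrt(s**2 + g**2)/4 = -sqrt(g**2 + s**2)/4)
147 + 156*y(-3 - Z, 9) = 147 + 156*(-sqrt(9**2 + (-3 - 1*(-1/3))**2)/4) = 147 + 156*(-sqrt(81 + (-3 + 1/3)**2)/4) = 147 + 156*(-sqrt(81 + (-8/3)**2)/4) = 147 + 156*(-sqrt(81 + 64/9)/4) = 147 + 156*(-sqrt(793)/12) = 147 - 13*sqrt(793)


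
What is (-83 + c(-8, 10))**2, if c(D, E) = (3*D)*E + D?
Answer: 109561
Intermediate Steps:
c(D, E) = D + 3*D*E (c(D, E) = 3*D*E + D = D + 3*D*E)
(-83 + c(-8, 10))**2 = (-83 - 8*(1 + 3*10))**2 = (-83 - 8*(1 + 30))**2 = (-83 - 8*31)**2 = (-83 - 248)**2 = (-331)**2 = 109561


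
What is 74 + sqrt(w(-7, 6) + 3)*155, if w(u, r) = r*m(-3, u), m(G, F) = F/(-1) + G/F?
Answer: 74 + 465*sqrt(259)/7 ≈ 1143.1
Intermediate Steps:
m(G, F) = -F + G/F (m(G, F) = F*(-1) + G/F = -F + G/F)
w(u, r) = r*(-u - 3/u)
74 + sqrt(w(-7, 6) + 3)*155 = 74 + sqrt(-1*6*(3 + (-7)**2)/(-7) + 3)*155 = 74 + sqrt(-1*6*(-1/7)*(3 + 49) + 3)*155 = 74 + sqrt(-1*6*(-1/7)*52 + 3)*155 = 74 + sqrt(312/7 + 3)*155 = 74 + sqrt(333/7)*155 = 74 + (3*sqrt(259)/7)*155 = 74 + 465*sqrt(259)/7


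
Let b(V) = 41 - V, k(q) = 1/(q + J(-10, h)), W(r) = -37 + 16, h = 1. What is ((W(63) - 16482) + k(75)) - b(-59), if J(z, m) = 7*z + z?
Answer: -83016/5 ≈ -16603.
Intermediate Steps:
W(r) = -21
J(z, m) = 8*z
k(q) = 1/(-80 + q) (k(q) = 1/(q + 8*(-10)) = 1/(q - 80) = 1/(-80 + q))
((W(63) - 16482) + k(75)) - b(-59) = ((-21 - 16482) + 1/(-80 + 75)) - (41 - 1*(-59)) = (-16503 + 1/(-5)) - (41 + 59) = (-16503 - ⅕) - 1*100 = -82516/5 - 100 = -83016/5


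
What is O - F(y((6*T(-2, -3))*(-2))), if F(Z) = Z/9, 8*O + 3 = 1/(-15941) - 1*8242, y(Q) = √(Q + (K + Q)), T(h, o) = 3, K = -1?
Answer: -65716773/63764 - I*√73/9 ≈ -1030.6 - 0.94933*I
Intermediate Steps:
y(Q) = √(-1 + 2*Q) (y(Q) = √(Q + (-1 + Q)) = √(-1 + 2*Q))
O = -65716773/63764 (O = -3/8 + (1/(-15941) - 1*8242)/8 = -3/8 + (-1/15941 - 8242)/8 = -3/8 + (⅛)*(-131385723/15941) = -3/8 - 131385723/127528 = -65716773/63764 ≈ -1030.6)
F(Z) = Z/9 (F(Z) = Z*(⅑) = Z/9)
O - F(y((6*T(-2, -3))*(-2))) = -65716773/63764 - √(-1 + 2*((6*3)*(-2)))/9 = -65716773/63764 - √(-1 + 2*(18*(-2)))/9 = -65716773/63764 - √(-1 + 2*(-36))/9 = -65716773/63764 - √(-1 - 72)/9 = -65716773/63764 - √(-73)/9 = -65716773/63764 - I*√73/9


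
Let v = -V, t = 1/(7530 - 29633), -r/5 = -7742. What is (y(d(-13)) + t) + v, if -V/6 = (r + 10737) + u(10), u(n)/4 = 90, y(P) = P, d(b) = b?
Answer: 6605017386/22103 ≈ 2.9883e+5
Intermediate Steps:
r = 38710 (r = -5*(-7742) = 38710)
u(n) = 360 (u(n) = 4*90 = 360)
t = -1/22103 (t = 1/(-22103) = -1/22103 ≈ -4.5243e-5)
V = -298842 (V = -6*((38710 + 10737) + 360) = -6*(49447 + 360) = -6*49807 = -298842)
v = 298842 (v = -1*(-298842) = 298842)
(y(d(-13)) + t) + v = (-13 - 1/22103) + 298842 = -287340/22103 + 298842 = 6605017386/22103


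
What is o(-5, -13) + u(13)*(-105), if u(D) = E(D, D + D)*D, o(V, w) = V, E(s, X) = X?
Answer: -35495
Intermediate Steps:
u(D) = 2*D² (u(D) = (D + D)*D = (2*D)*D = 2*D²)
o(-5, -13) + u(13)*(-105) = -5 + (2*13²)*(-105) = -5 + (2*169)*(-105) = -5 + 338*(-105) = -5 - 35490 = -35495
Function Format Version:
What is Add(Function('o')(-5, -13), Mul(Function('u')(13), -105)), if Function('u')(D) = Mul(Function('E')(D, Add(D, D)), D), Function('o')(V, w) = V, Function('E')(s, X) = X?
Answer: -35495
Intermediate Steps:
Function('u')(D) = Mul(2, Pow(D, 2)) (Function('u')(D) = Mul(Add(D, D), D) = Mul(Mul(2, D), D) = Mul(2, Pow(D, 2)))
Add(Function('o')(-5, -13), Mul(Function('u')(13), -105)) = Add(-5, Mul(Mul(2, Pow(13, 2)), -105)) = Add(-5, Mul(Mul(2, 169), -105)) = Add(-5, Mul(338, -105)) = Add(-5, -35490) = -35495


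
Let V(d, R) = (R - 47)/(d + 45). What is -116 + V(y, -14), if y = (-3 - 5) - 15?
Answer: -2613/22 ≈ -118.77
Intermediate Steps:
y = -23 (y = -8 - 15 = -23)
V(d, R) = (-47 + R)/(45 + d)
-116 + V(y, -14) = -116 + (-47 - 14)/(45 - 23) = -116 - 61/22 = -2613/22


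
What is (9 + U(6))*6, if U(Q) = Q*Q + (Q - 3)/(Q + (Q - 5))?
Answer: 1908/7 ≈ 272.57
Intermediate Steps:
U(Q) = Q² + (-3 + Q)/(-5 + 2*Q) (U(Q) = Q² + (-3 + Q)/(Q + (-5 + Q)) = Q² + (-3 + Q)/(-5 + 2*Q))
(9 + U(6))*6 = (9 + (-3 + 6 - 5*6² + 2*6³)/(-5 + 2*6))*6 = (9 + (-3 + 6 - 5*36 + 2*216)/(-5 + 12))*6 = (9 + (-3 + 6 - 180 + 432)/7)*6 = (9 + (⅐)*255)*6 = (9 + 255/7)*6 = (318/7)*6 = 1908/7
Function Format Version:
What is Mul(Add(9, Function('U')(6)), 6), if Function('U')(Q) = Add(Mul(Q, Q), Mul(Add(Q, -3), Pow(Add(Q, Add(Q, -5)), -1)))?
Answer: Rational(1908, 7) ≈ 272.57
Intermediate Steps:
Function('U')(Q) = Add(Pow(Q, 2), Mul(Pow(Add(-5, Mul(2, Q)), -1), Add(-3, Q))) (Function('U')(Q) = Add(Pow(Q, 2), Mul(Add(-3, Q), Pow(Add(Q, Add(-5, Q)), -1))) = Add(Pow(Q, 2), Mul(Add(-3, Q), Pow(Add(-5, Mul(2, Q)), -1))) = Add(Pow(Q, 2), Mul(Pow(Add(-5, Mul(2, Q)), -1), Add(-3, Q))))
Mul(Add(9, Function('U')(6)), 6) = Mul(Add(9, Mul(Pow(Add(-5, Mul(2, 6)), -1), Add(-3, 6, Mul(-5, Pow(6, 2)), Mul(2, Pow(6, 3))))), 6) = Mul(Add(9, Mul(Pow(Add(-5, 12), -1), Add(-3, 6, Mul(-5, 36), Mul(2, 216)))), 6) = Mul(Add(9, Mul(Pow(7, -1), Add(-3, 6, -180, 432))), 6) = Mul(Add(9, Mul(Rational(1, 7), 255)), 6) = Mul(Add(9, Rational(255, 7)), 6) = Mul(Rational(318, 7), 6) = Rational(1908, 7)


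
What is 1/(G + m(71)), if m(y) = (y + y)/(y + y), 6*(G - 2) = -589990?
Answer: -3/294986 ≈ -1.0170e-5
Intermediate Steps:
G = -294989/3 (G = 2 + (⅙)*(-589990) = 2 - 294995/3 = -294989/3 ≈ -98330.)
m(y) = 1 (m(y) = (2*y)/((2*y)) = (2*y)*(1/(2*y)) = 1)
1/(G + m(71)) = 1/(-294989/3 + 1) = 1/(-294986/3) = -3/294986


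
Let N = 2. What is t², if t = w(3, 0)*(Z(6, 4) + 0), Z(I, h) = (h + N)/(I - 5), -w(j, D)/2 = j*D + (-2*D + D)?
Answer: 0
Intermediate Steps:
w(j, D) = 2*D - 2*D*j (w(j, D) = -2*(j*D + (-2*D + D)) = -2*(D*j - D) = -2*(-D + D*j) = 2*D - 2*D*j)
Z(I, h) = (2 + h)/(-5 + I) (Z(I, h) = (h + 2)/(I - 5) = (2 + h)/(-5 + I))
t = 0 (t = (2*0*(1 - 1*3))*((2 + 4)/(-5 + 6) + 0) = (2*0*(1 - 3))*(6/1 + 0) = (2*0*(-2))*(1*6 + 0) = 0*(6 + 0) = 0*6 = 0)
t² = 0² = 0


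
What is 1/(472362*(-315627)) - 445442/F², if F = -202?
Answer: -8301379662787664/760434570067887 ≈ -10.917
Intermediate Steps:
1/(472362*(-315627)) - 445442/F² = 1/(472362*(-315627)) - 445442/((-202)²) = (1/472362)*(-1/315627) - 445442/40804 = -1/149090200974 - 445442*1/40804 = -1/149090200974 - 222721/20402 = -8301379662787664/760434570067887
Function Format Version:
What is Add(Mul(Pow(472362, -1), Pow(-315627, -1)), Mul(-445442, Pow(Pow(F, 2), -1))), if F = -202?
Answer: Rational(-8301379662787664, 760434570067887) ≈ -10.917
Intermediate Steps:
Add(Mul(Pow(472362, -1), Pow(-315627, -1)), Mul(-445442, Pow(Pow(F, 2), -1))) = Add(Mul(Pow(472362, -1), Pow(-315627, -1)), Mul(-445442, Pow(Pow(-202, 2), -1))) = Add(Mul(Rational(1, 472362), Rational(-1, 315627)), Mul(-445442, Pow(40804, -1))) = Add(Rational(-1, 149090200974), Mul(-445442, Rational(1, 40804))) = Add(Rational(-1, 149090200974), Rational(-222721, 20402)) = Rational(-8301379662787664, 760434570067887)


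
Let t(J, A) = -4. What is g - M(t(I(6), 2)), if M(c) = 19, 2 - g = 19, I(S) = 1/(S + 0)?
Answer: -36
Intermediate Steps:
I(S) = 1/S
g = -17 (g = 2 - 1*19 = 2 - 19 = -17)
g - M(t(I(6), 2)) = -17 - 1*19 = -17 - 19 = -36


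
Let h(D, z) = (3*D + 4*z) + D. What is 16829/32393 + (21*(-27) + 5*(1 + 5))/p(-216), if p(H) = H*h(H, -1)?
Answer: 1045946837/2024432928 ≈ 0.51666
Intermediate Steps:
h(D, z) = 4*D + 4*z
p(H) = H*(-4 + 4*H) (p(H) = H*(4*H + 4*(-1)) = H*(4*H - 4) = H*(-4 + 4*H))
16829/32393 + (21*(-27) + 5*(1 + 5))/p(-216) = 16829/32393 + (21*(-27) + 5*(1 + 5))/((4*(-216)*(-1 - 216))) = 16829*(1/32393) + (-567 + 5*6)/((4*(-216)*(-217))) = 16829/32393 + (-567 + 30)/187488 = 16829/32393 - 537*1/187488 = 16829/32393 - 179/62496 = 1045946837/2024432928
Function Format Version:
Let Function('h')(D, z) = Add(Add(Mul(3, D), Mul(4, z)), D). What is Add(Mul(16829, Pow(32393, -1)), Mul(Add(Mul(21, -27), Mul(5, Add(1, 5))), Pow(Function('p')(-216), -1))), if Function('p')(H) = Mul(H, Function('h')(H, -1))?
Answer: Rational(1045946837, 2024432928) ≈ 0.51666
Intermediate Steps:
Function('h')(D, z) = Add(Mul(4, D), Mul(4, z))
Function('p')(H) = Mul(H, Add(-4, Mul(4, H))) (Function('p')(H) = Mul(H, Add(Mul(4, H), Mul(4, -1))) = Mul(H, Add(Mul(4, H), -4)) = Mul(H, Add(-4, Mul(4, H))))
Add(Mul(16829, Pow(32393, -1)), Mul(Add(Mul(21, -27), Mul(5, Add(1, 5))), Pow(Function('p')(-216), -1))) = Add(Mul(16829, Pow(32393, -1)), Mul(Add(Mul(21, -27), Mul(5, Add(1, 5))), Pow(Mul(4, -216, Add(-1, -216)), -1))) = Add(Mul(16829, Rational(1, 32393)), Mul(Add(-567, Mul(5, 6)), Pow(Mul(4, -216, -217), -1))) = Add(Rational(16829, 32393), Mul(Add(-567, 30), Pow(187488, -1))) = Add(Rational(16829, 32393), Mul(-537, Rational(1, 187488))) = Add(Rational(16829, 32393), Rational(-179, 62496)) = Rational(1045946837, 2024432928)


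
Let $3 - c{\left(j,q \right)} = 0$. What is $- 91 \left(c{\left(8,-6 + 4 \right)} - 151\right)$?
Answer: $13468$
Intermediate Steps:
$c{\left(j,q \right)} = 3$ ($c{\left(j,q \right)} = 3 - 0 = 3 + 0 = 3$)
$- 91 \left(c{\left(8,-6 + 4 \right)} - 151\right) = - 91 \left(3 - 151\right) = \left(-91\right) \left(-148\right) = 13468$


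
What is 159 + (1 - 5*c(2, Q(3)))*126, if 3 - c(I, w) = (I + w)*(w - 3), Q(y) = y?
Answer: -1605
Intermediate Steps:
c(I, w) = 3 - (-3 + w)*(I + w) (c(I, w) = 3 - (I + w)*(w - 3) = 3 - (I + w)*(-3 + w) = 3 - (-3 + w)*(I + w))
159 + (1 - 5*c(2, Q(3)))*126 = 159 + (1 - 5*(3 - 1*3² + 3*2 + 3*3 - 1*2*3))*126 = 159 + (1 - 5*(3 - 1*9 + 6 + 9 - 6))*126 = 159 + (1 - 5*(3 - 9 + 6 + 9 - 6))*126 = 159 + (1 - 5*3)*126 = 159 + (1 - 15)*126 = 159 - 14*126 = 159 - 1764 = -1605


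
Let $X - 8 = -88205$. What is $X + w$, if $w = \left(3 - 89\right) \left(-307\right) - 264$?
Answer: $-62059$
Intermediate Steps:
$X = -88197$ ($X = 8 - 88205 = -88197$)
$w = 26138$ ($w = \left(-86\right) \left(-307\right) - 264 = 26402 - 264 = 26138$)
$X + w = -88197 + 26138 = -62059$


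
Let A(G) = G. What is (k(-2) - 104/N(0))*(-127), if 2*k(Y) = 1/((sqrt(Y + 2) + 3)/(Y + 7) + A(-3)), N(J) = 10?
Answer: 161671/120 ≈ 1347.3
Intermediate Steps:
k(Y) = 1/(2*(-3 + (3 + sqrt(2 + Y))/(7 + Y))) (k(Y) = 1/(2*((sqrt(Y + 2) + 3)/(Y + 7) - 3)) = 1/(2*((sqrt(2 + Y) + 3)/(7 + Y) - 3)) = 1/(2*((3 + sqrt(2 + Y))/(7 + Y) - 3)) = 1/(2*(-3 + (3 + sqrt(2 + Y))/(7 + Y))))
(k(-2) - 104/N(0))*(-127) = ((7 - 2)/(2*(-18 + sqrt(2 - 2) - 3*(-2))) - 104/10)*(-127) = ((1/2)*5/(-18 + sqrt(0) + 6) - 104*1/10)*(-127) = ((1/2)*5/(-18 + 0 + 6) - 52/5)*(-127) = ((1/2)*5/(-12) - 52/5)*(-127) = ((1/2)*(-1/12)*5 - 52/5)*(-127) = (-5/24 - 52/5)*(-127) = -1273/120*(-127) = 161671/120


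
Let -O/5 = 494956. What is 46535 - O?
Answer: 2521315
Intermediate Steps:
O = -2474780 (O = -5*494956 = -2474780)
46535 - O = 46535 - 1*(-2474780) = 46535 + 2474780 = 2521315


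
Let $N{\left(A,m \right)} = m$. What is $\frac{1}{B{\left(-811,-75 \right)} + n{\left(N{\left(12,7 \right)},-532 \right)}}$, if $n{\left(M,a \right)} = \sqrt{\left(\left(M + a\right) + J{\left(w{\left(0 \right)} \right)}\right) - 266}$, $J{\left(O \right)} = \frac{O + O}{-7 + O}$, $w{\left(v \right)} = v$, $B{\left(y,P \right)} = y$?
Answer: $- \frac{811}{658512} - \frac{i \sqrt{791}}{658512} \approx -0.0012316 - 4.271 \cdot 10^{-5} i$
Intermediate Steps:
$J{\left(O \right)} = \frac{2 O}{-7 + O}$
$n{\left(M,a \right)} = \sqrt{-266 + M + a}$ ($n{\left(M,a \right)} = \sqrt{\left(\left(M + a\right) + 2 \cdot 0 \frac{1}{-7 + 0}\right) - 266} = \sqrt{\left(\left(M + a\right) + 2 \cdot 0 \frac{1}{-7}\right) - 266} = \sqrt{\left(\left(M + a\right) + 2 \cdot 0 \left(- \frac{1}{7}\right)\right) - 266} = \sqrt{\left(\left(M + a\right) + 0\right) - 266} = \sqrt{\left(M + a\right) - 266} = \sqrt{-266 + M + a}$)
$\frac{1}{B{\left(-811,-75 \right)} + n{\left(N{\left(12,7 \right)},-532 \right)}} = \frac{1}{-811 + \sqrt{-266 + 7 - 532}} = \frac{1}{-811 + \sqrt{-791}} = \frac{1}{-811 + i \sqrt{791}}$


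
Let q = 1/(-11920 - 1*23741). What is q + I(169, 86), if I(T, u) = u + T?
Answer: 9093554/35661 ≈ 255.00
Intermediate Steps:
I(T, u) = T + u
q = -1/35661 (q = 1/(-11920 - 23741) = 1/(-35661) = -1/35661 ≈ -2.8042e-5)
q + I(169, 86) = -1/35661 + (169 + 86) = -1/35661 + 255 = 9093554/35661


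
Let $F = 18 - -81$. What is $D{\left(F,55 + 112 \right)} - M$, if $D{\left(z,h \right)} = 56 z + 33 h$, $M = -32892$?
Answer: $43947$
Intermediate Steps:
$F = 99$ ($F = 18 + 81 = 99$)
$D{\left(z,h \right)} = 33 h + 56 z$
$D{\left(F,55 + 112 \right)} - M = \left(33 \left(55 + 112\right) + 56 \cdot 99\right) - -32892 = \left(33 \cdot 167 + 5544\right) + 32892 = \left(5511 + 5544\right) + 32892 = 11055 + 32892 = 43947$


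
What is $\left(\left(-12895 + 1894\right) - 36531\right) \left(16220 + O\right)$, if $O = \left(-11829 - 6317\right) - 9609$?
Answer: $548281620$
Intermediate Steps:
$O = -27755$ ($O = -18146 - 9609 = -27755$)
$\left(\left(-12895 + 1894\right) - 36531\right) \left(16220 + O\right) = \left(\left(-12895 + 1894\right) - 36531\right) \left(16220 - 27755\right) = \left(-11001 - 36531\right) \left(-11535\right) = \left(-47532\right) \left(-11535\right) = 548281620$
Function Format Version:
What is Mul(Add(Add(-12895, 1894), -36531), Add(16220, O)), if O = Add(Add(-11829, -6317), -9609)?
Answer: 548281620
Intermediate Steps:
O = -27755 (O = Add(-18146, -9609) = -27755)
Mul(Add(Add(-12895, 1894), -36531), Add(16220, O)) = Mul(Add(Add(-12895, 1894), -36531), Add(16220, -27755)) = Mul(Add(-11001, -36531), -11535) = Mul(-47532, -11535) = 548281620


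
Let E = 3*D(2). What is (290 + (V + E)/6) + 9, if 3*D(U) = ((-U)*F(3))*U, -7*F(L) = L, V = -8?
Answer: 6257/21 ≈ 297.95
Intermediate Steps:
F(L) = -L/7
D(U) = U²/7 (D(U) = (((-U)*(-⅐*3))*U)/3 = ((-U*(-3/7))*U)/3 = ((3*U/7)*U)/3 = (3*U²/7)/3 = U²/7)
E = 12/7 (E = 3*((⅐)*2²) = 3*((⅐)*4) = 3*(4/7) = 12/7 ≈ 1.7143)
(290 + (V + E)/6) + 9 = (290 + (-8 + 12/7)/6) + 9 = (290 + (⅙)*(-44/7)) + 9 = (290 - 22/21) + 9 = 6068/21 + 9 = 6257/21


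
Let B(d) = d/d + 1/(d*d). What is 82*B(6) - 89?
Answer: -85/18 ≈ -4.7222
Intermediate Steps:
B(d) = 1 + d⁻² (B(d) = 1 + 1/d² = 1 + d⁻²)
82*B(6) - 89 = 82*(1 + 6⁻²) - 89 = 82*(1 + 1/36) - 89 = 82*(37/36) - 89 = 1517/18 - 89 = -85/18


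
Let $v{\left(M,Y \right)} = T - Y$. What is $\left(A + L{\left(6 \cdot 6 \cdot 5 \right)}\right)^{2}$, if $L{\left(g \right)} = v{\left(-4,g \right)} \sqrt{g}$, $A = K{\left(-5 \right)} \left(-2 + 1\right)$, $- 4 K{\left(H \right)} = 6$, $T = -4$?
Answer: $\frac{24376329}{4} - 3312 \sqrt{5} \approx 6.0867 \cdot 10^{6}$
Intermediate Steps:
$K{\left(H \right)} = - \frac{3}{2}$ ($K{\left(H \right)} = \left(- \frac{1}{4}\right) 6 = - \frac{3}{2}$)
$v{\left(M,Y \right)} = -4 - Y$
$A = \frac{3}{2}$ ($A = - \frac{3 \left(-2 + 1\right)}{2} = \left(- \frac{3}{2}\right) \left(-1\right) = \frac{3}{2} \approx 1.5$)
$L{\left(g \right)} = \sqrt{g} \left(-4 - g\right)$ ($L{\left(g \right)} = \left(-4 - g\right) \sqrt{g} = \sqrt{g} \left(-4 - g\right)$)
$\left(A + L{\left(6 \cdot 6 \cdot 5 \right)}\right)^{2} = \left(\frac{3}{2} + \sqrt{6 \cdot 6 \cdot 5} \left(-4 - 6 \cdot 6 \cdot 5\right)\right)^{2} = \left(\frac{3}{2} + \sqrt{36 \cdot 5} \left(-4 - 36 \cdot 5\right)\right)^{2} = \left(\frac{3}{2} + \sqrt{180} \left(-4 - 180\right)\right)^{2} = \left(\frac{3}{2} + 6 \sqrt{5} \left(-4 - 180\right)\right)^{2} = \left(\frac{3}{2} + 6 \sqrt{5} \left(-184\right)\right)^{2} = \left(\frac{3}{2} - 1104 \sqrt{5}\right)^{2}$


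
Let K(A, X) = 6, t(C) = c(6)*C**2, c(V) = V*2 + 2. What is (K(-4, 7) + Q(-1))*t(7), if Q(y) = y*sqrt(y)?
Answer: 4116 - 686*I ≈ 4116.0 - 686.0*I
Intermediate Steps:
c(V) = 2 + 2*V (c(V) = 2*V + 2 = 2 + 2*V)
Q(y) = y**(3/2)
t(C) = 14*C**2 (t(C) = (2 + 2*6)*C**2 = (2 + 12)*C**2 = 14*C**2)
(K(-4, 7) + Q(-1))*t(7) = (6 + (-1)**(3/2))*(14*7**2) = (6 - I)*(14*49) = (6 - I)*686 = 4116 - 686*I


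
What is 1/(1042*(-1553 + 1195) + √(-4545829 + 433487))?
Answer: -186518/69579984819 - I*√4112342/139159969638 ≈ -2.6806e-6 - 1.4572e-8*I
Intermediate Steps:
1/(1042*(-1553 + 1195) + √(-4545829 + 433487)) = 1/(1042*(-358) + √(-4112342)) = 1/(-373036 + I*√4112342)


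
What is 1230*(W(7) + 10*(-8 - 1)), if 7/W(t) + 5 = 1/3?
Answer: -112545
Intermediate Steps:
W(t) = -3/2 (W(t) = 7/(-5 + 1/3) = 7/(-5 + ⅓) = 7/(-14/3) = 7*(-3/14) = -3/2)
1230*(W(7) + 10*(-8 - 1)) = 1230*(-3/2 + 10*(-8 - 1)) = 1230*(-3/2 + 10*(-9)) = 1230*(-3/2 - 90) = 1230*(-183/2) = -112545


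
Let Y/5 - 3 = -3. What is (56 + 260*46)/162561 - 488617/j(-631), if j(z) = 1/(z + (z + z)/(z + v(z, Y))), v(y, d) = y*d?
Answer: 49961512870189/162561 ≈ 3.0734e+8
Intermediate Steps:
Y = 0 (Y = 15 + 5*(-3) = 15 - 15 = 0)
v(y, d) = d*y
j(z) = 1/(2 + z) (j(z) = 1/(z + (z + z)/(z + 0*z)) = 1/(z + (2*z)/(z + 0)) = 1/(z + (2*z)/z) = 1/(z + 2) = 1/(2 + z))
(56 + 260*46)/162561 - 488617/j(-631) = (56 + 260*46)/162561 - 488617/(1/(2 - 631)) = (56 + 11960)*(1/162561) - 488617/(1/(-629)) = 12016*(1/162561) - 488617/(-1/629) = 12016/162561 - 488617*(-629) = 12016/162561 + 307340093 = 49961512870189/162561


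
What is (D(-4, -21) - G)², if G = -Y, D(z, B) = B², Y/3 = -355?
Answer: 389376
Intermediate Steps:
Y = -1065 (Y = 3*(-355) = -1065)
G = 1065 (G = -1*(-1065) = 1065)
(D(-4, -21) - G)² = ((-21)² - 1*1065)² = (441 - 1065)² = (-624)² = 389376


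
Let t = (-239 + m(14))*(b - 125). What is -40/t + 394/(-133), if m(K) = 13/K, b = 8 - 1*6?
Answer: -161598326/54524547 ≈ -2.9638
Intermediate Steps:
b = 2 (b = 8 - 6 = 2)
t = 409959/14 (t = (-239 + 13/14)*(2 - 125) = (-239 + 13*(1/14))*(-123) = (-239 + 13/14)*(-123) = -3333/14*(-123) = 409959/14 ≈ 29283.)
-40/t + 394/(-133) = -40/409959/14 + 394/(-133) = -40*14/409959 + 394*(-1/133) = -560/409959 - 394/133 = -161598326/54524547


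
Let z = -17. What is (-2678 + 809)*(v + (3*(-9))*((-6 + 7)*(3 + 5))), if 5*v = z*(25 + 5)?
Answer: 594342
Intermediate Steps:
v = -102 (v = (-17*(25 + 5))/5 = (-17*30)/5 = (⅕)*(-510) = -102)
(-2678 + 809)*(v + (3*(-9))*((-6 + 7)*(3 + 5))) = (-2678 + 809)*(-102 + (3*(-9))*((-6 + 7)*(3 + 5))) = -1869*(-102 - 27*8) = -1869*(-102 - 216) = -1869*(-318) = 594342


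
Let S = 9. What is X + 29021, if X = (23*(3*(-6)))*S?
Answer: 25295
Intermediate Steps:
X = -3726 (X = (23*(3*(-6)))*9 = (23*(-18))*9 = -414*9 = -3726)
X + 29021 = -3726 + 29021 = 25295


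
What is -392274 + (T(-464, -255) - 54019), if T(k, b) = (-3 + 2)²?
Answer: -446292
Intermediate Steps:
T(k, b) = 1 (T(k, b) = (-1)² = 1)
-392274 + (T(-464, -255) - 54019) = -392274 + (1 - 54019) = -392274 - 54018 = -446292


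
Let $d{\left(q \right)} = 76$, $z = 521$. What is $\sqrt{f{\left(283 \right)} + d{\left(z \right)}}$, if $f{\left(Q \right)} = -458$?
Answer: $i \sqrt{382} \approx 19.545 i$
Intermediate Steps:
$\sqrt{f{\left(283 \right)} + d{\left(z \right)}} = \sqrt{-458 + 76} = \sqrt{-382} = i \sqrt{382}$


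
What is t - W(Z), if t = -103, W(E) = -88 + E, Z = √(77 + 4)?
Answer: -24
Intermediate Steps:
Z = 9 (Z = √81 = 9)
t - W(Z) = -103 - (-88 + 9) = -103 - 1*(-79) = -103 + 79 = -24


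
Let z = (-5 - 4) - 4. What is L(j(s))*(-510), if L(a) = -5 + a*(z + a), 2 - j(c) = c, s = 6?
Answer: -32130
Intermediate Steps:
j(c) = 2 - c
z = -13 (z = -9 - 4 = -13)
L(a) = -5 + a*(-13 + a)
L(j(s))*(-510) = (-5 + (2 - 1*6)² - 13*(2 - 1*6))*(-510) = (-5 + (2 - 6)² - 13*(2 - 6))*(-510) = (-5 + (-4)² - 13*(-4))*(-510) = (-5 + 16 + 52)*(-510) = 63*(-510) = -32130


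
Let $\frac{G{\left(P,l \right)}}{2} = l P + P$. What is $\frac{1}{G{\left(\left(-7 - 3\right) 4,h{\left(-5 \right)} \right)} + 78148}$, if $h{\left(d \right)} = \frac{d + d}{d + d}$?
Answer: $\frac{1}{77988} \approx 1.2822 \cdot 10^{-5}$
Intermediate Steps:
$h{\left(d \right)} = 1$ ($h{\left(d \right)} = \frac{2 d}{2 d} = 2 d \frac{1}{2 d} = 1$)
$G{\left(P,l \right)} = 2 P + 2 P l$ ($G{\left(P,l \right)} = 2 \left(l P + P\right) = 2 \left(P l + P\right) = 2 \left(P + P l\right) = 2 P + 2 P l$)
$\frac{1}{G{\left(\left(-7 - 3\right) 4,h{\left(-5 \right)} \right)} + 78148} = \frac{1}{2 \left(-7 - 3\right) 4 \left(1 + 1\right) + 78148} = \frac{1}{2 \left(\left(-10\right) 4\right) 2 + 78148} = \frac{1}{2 \left(-40\right) 2 + 78148} = \frac{1}{-160 + 78148} = \frac{1}{77988}$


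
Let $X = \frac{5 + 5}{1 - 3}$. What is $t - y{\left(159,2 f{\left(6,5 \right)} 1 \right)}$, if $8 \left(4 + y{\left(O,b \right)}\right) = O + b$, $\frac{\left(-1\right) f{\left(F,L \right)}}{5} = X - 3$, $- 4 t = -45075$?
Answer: $\frac{89943}{8} \approx 11243.0$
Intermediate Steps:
$X = -5$ ($X = \frac{10}{-2} = 10 \left(- \frac{1}{2}\right) = -5$)
$t = \frac{45075}{4}$ ($t = \left(- \frac{1}{4}\right) \left(-45075\right) = \frac{45075}{4} \approx 11269.0$)
$f{\left(F,L \right)} = 40$ ($f{\left(F,L \right)} = - 5 \left(-5 - 3\right) = \left(-5\right) \left(-8\right) = 40$)
$y{\left(O,b \right)} = -4 + \frac{O}{8} + \frac{b}{8}$ ($y{\left(O,b \right)} = -4 + \frac{O + b}{8} = -4 + \left(\frac{O}{8} + \frac{b}{8}\right) = -4 + \frac{O}{8} + \frac{b}{8}$)
$t - y{\left(159,2 f{\left(6,5 \right)} 1 \right)} = \frac{45075}{4} - \left(-4 + \frac{1}{8} \cdot 159 + \frac{2 \cdot 40 \cdot 1}{8}\right) = \frac{45075}{4} - \left(-4 + \frac{159}{8} + \frac{80 \cdot 1}{8}\right) = \frac{45075}{4} - \left(-4 + \frac{159}{8} + \frac{1}{8} \cdot 80\right) = \frac{45075}{4} - \left(-4 + \frac{159}{8} + 10\right) = \frac{45075}{4} - \frac{207}{8} = \frac{89943}{8}$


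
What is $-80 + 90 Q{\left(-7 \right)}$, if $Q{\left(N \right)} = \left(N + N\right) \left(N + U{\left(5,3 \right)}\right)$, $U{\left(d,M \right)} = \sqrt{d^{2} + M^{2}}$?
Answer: $8740 - 1260 \sqrt{34} \approx 1393.0$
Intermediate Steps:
$U{\left(d,M \right)} = \sqrt{M^{2} + d^{2}}$
$Q{\left(N \right)} = 2 N \left(N + \sqrt{34}\right)$ ($Q{\left(N \right)} = \left(N + N\right) \left(N + \sqrt{3^{2} + 5^{2}}\right) = 2 N \left(N + \sqrt{9 + 25}\right) = 2 N \left(N + \sqrt{34}\right)$)
$-80 + 90 Q{\left(-7 \right)} = -80 + 90 \cdot 2 \left(-7\right) \left(-7 + \sqrt{34}\right) = -80 + 90 \left(98 - 14 \sqrt{34}\right) = -80 + \left(8820 - 1260 \sqrt{34}\right) = 8740 - 1260 \sqrt{34}$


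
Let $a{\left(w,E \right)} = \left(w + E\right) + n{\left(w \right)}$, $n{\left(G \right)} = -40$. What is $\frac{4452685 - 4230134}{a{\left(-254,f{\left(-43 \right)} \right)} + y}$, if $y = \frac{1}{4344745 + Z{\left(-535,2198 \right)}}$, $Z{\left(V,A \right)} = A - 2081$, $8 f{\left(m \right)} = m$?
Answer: $- \frac{3867813531848}{5202972241} \approx -743.39$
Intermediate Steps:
$f{\left(m \right)} = \frac{m}{8}$
$Z{\left(V,A \right)} = -2081 + A$
$a{\left(w,E \right)} = -40 + E + w$ ($a{\left(w,E \right)} = \left(w + E\right) - 40 = \left(E + w\right) - 40 = -40 + E + w$)
$y = \frac{1}{4344862}$ ($y = \frac{1}{4344745 + \left(-2081 + 2198\right)} = \frac{1}{4344745 + 117} = \frac{1}{4344862} \approx 2.3016 \cdot 10^{-7}$)
$\frac{4452685 - 4230134}{a{\left(-254,f{\left(-43 \right)} \right)} + y} = \frac{4452685 - 4230134}{\left(-40 + \frac{1}{8} \left(-43\right) - 254\right) + \frac{1}{4344862}} = \frac{222551}{\left(-40 - \frac{43}{8} - 254\right) + \frac{1}{4344862}} = \frac{222551}{- \frac{2395}{8} + \frac{1}{4344862}} = \frac{222551}{- \frac{5202972241}{17379448}} = 222551 \left(- \frac{17379448}{5202972241}\right) = - \frac{3867813531848}{5202972241}$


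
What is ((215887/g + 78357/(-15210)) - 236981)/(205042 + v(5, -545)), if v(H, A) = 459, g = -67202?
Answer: -20186406851867/17504274121035 ≈ -1.1532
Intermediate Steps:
((215887/g + 78357/(-15210)) - 236981)/(205042 + v(5, -545)) = ((215887/(-67202) + 78357/(-15210)) - 236981)/(205042 + 459) = ((215887*(-1/67202) + 78357*(-1/15210)) - 236981)/205501 = ((-215887/67202 - 26119/5070) - 236981)*(1/205501) = (-712449032/85178535 - 236981)*(1/205501) = -20186406851867/85178535*1/205501 = -20186406851867/17504274121035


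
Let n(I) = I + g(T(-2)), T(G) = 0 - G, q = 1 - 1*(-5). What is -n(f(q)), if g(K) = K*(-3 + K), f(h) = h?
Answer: -4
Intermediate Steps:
q = 6 (q = 1 + 5 = 6)
T(G) = -G
n(I) = -2 + I (n(I) = I + (-1*(-2))*(-3 - 1*(-2)) = I + 2*(-3 + 2) = I + 2*(-1) = I - 2 = -2 + I)
-n(f(q)) = -(-2 + 6) = -1*4 = -4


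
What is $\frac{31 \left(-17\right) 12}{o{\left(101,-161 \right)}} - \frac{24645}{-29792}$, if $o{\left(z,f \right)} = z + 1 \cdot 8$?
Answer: $- \frac{185718303}{3247328} \approx -57.191$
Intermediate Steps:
$o{\left(z,f \right)} = 8 + z$ ($o{\left(z,f \right)} = z + 8 = 8 + z$)
$\frac{31 \left(-17\right) 12}{o{\left(101,-161 \right)}} - \frac{24645}{-29792} = \frac{31 \left(-17\right) 12}{8 + 101} - \frac{24645}{-29792} = \frac{\left(-527\right) 12}{109} - - \frac{24645}{29792} = \left(-6324\right) \frac{1}{109} + \frac{24645}{29792} = - \frac{6324}{109} + \frac{24645}{29792} = - \frac{185718303}{3247328}$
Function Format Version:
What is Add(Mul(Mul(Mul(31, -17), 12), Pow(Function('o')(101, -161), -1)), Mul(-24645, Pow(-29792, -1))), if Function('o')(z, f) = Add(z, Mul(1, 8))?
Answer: Rational(-185718303, 3247328) ≈ -57.191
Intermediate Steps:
Function('o')(z, f) = Add(8, z) (Function('o')(z, f) = Add(z, 8) = Add(8, z))
Add(Mul(Mul(Mul(31, -17), 12), Pow(Function('o')(101, -161), -1)), Mul(-24645, Pow(-29792, -1))) = Add(Mul(Mul(Mul(31, -17), 12), Pow(Add(8, 101), -1)), Mul(-24645, Pow(-29792, -1))) = Add(Mul(Mul(-527, 12), Pow(109, -1)), Mul(-24645, Rational(-1, 29792))) = Add(Mul(-6324, Rational(1, 109)), Rational(24645, 29792)) = Add(Rational(-6324, 109), Rational(24645, 29792)) = Rational(-185718303, 3247328)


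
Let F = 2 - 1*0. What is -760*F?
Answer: -1520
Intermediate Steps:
F = 2 (F = 2 + 0 = 2)
-760*F = -760*2 = -1520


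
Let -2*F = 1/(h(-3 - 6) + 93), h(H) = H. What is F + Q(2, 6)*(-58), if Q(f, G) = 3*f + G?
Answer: -116929/168 ≈ -696.01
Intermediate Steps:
F = -1/168 (F = -1/(2*((-3 - 6) + 93)) = -1/(2*(-9 + 93)) = -½/84 = -½*1/84 = -1/168 ≈ -0.0059524)
Q(f, G) = G + 3*f
F + Q(2, 6)*(-58) = -1/168 + (6 + 3*2)*(-58) = -1/168 + (6 + 6)*(-58) = -1/168 + 12*(-58) = -1/168 - 696 = -116929/168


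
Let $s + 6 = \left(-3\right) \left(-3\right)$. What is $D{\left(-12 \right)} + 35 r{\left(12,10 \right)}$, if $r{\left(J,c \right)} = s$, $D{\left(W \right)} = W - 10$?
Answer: $83$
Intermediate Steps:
$D{\left(W \right)} = -10 + W$
$s = 3$ ($s = -6 - -9 = -6 + 9 = 3$)
$r{\left(J,c \right)} = 3$
$D{\left(-12 \right)} + 35 r{\left(12,10 \right)} = \left(-10 - 12\right) + 35 \cdot 3 = -22 + 105 = 83$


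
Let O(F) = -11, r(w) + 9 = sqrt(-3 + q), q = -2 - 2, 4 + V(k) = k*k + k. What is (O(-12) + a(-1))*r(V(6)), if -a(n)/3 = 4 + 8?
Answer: 423 - 47*I*sqrt(7) ≈ 423.0 - 124.35*I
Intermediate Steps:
V(k) = -4 + k + k**2 (V(k) = -4 + (k*k + k) = -4 + (k**2 + k) = -4 + (k + k**2) = -4 + k + k**2)
q = -4
r(w) = -9 + I*sqrt(7) (r(w) = -9 + sqrt(-3 - 4) = -9 + sqrt(-7) = -9 + I*sqrt(7))
a(n) = -36 (a(n) = -3*(4 + 8) = -3*12 = -36)
(O(-12) + a(-1))*r(V(6)) = (-11 - 36)*(-9 + I*sqrt(7)) = -47*(-9 + I*sqrt(7)) = 423 - 47*I*sqrt(7)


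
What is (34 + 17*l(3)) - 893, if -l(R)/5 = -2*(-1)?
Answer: -1029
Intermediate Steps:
l(R) = -10 (l(R) = -(-10)*(-1) = -5*2 = -10)
(34 + 17*l(3)) - 893 = (34 + 17*(-10)) - 893 = (34 - 170) - 893 = -136 - 893 = -1029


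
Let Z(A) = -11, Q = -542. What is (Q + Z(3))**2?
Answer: 305809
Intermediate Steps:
(Q + Z(3))**2 = (-542 - 11)**2 = (-553)**2 = 305809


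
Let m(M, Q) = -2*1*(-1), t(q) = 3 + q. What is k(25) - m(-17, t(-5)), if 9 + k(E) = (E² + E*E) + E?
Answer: 1264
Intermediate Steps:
m(M, Q) = 2 (m(M, Q) = -2*(-1) = 2)
k(E) = -9 + E + 2*E² (k(E) = -9 + ((E² + E*E) + E) = -9 + ((E² + E²) + E) = -9 + (2*E² + E) = -9 + (E + 2*E²) = -9 + E + 2*E²)
k(25) - m(-17, t(-5)) = (-9 + 25 + 2*25²) - 1*2 = (-9 + 25 + 2*625) - 2 = (-9 + 25 + 1250) - 2 = 1266 - 2 = 1264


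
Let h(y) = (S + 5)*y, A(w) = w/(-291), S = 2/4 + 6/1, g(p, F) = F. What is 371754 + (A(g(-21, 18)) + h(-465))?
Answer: 71082849/194 ≈ 3.6641e+5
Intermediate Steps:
S = 13/2 (S = 2*(¼) + 6*1 = ½ + 6 = 13/2 ≈ 6.5000)
A(w) = -w/291 (A(w) = w*(-1/291) = -w/291)
h(y) = 23*y/2 (h(y) = (13/2 + 5)*y = 23*y/2)
371754 + (A(g(-21, 18)) + h(-465)) = 371754 + (-1/291*18 + (23/2)*(-465)) = 371754 + (-6/97 - 10695/2) = 371754 - 1037427/194 = 71082849/194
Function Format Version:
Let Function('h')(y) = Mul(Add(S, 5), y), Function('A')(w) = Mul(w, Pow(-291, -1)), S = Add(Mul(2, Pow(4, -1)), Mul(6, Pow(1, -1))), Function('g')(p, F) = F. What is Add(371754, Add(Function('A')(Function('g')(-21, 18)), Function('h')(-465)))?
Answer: Rational(71082849, 194) ≈ 3.6641e+5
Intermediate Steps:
S = Rational(13, 2) (S = Add(Mul(2, Rational(1, 4)), Mul(6, 1)) = Add(Rational(1, 2), 6) = Rational(13, 2) ≈ 6.5000)
Function('A')(w) = Mul(Rational(-1, 291), w) (Function('A')(w) = Mul(w, Rational(-1, 291)) = Mul(Rational(-1, 291), w))
Function('h')(y) = Mul(Rational(23, 2), y) (Function('h')(y) = Mul(Add(Rational(13, 2), 5), y) = Mul(Rational(23, 2), y))
Add(371754, Add(Function('A')(Function('g')(-21, 18)), Function('h')(-465))) = Add(371754, Add(Mul(Rational(-1, 291), 18), Mul(Rational(23, 2), -465))) = Add(371754, Add(Rational(-6, 97), Rational(-10695, 2))) = Add(371754, Rational(-1037427, 194)) = Rational(71082849, 194)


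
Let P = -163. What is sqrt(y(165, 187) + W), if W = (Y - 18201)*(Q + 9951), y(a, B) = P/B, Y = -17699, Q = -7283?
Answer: 3*I*sqrt(372152534809)/187 ≈ 9786.8*I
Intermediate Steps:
y(a, B) = -163/B
W = -95781200 (W = (-17699 - 18201)*(-7283 + 9951) = -35900*2668 = -95781200)
sqrt(y(165, 187) + W) = sqrt(-163/187 - 95781200) = sqrt(-17911084563/187) = 3*I*sqrt(372152534809)/187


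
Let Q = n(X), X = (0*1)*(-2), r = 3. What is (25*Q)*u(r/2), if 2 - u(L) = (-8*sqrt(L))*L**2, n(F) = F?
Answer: 0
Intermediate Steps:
X = 0 (X = 0*(-2) = 0)
Q = 0
u(L) = 2 + 8*L**(5/2) (u(L) = 2 - (-8*sqrt(L))*L**2 = 2 - (-8)*L**(5/2) = 2 + 8*L**(5/2))
(25*Q)*u(r/2) = (25*0)*(2 + 8*(3/2)**(5/2)) = 0*(2 + 8*(3*(1/2))**(5/2)) = 0*(2 + 8*(3/2)**(5/2)) = 0*(2 + 8*(9*sqrt(6)/8)) = 0*(2 + 9*sqrt(6)) = 0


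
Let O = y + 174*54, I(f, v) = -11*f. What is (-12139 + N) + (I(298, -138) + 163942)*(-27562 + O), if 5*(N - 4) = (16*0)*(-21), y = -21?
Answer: -2922008303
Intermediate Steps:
O = 9375 (O = -21 + 174*54 = -21 + 9396 = 9375)
N = 4 (N = 4 + ((16*0)*(-21))/5 = 4 + (0*(-21))/5 = 4 + (⅕)*0 = 4 + 0 = 4)
(-12139 + N) + (I(298, -138) + 163942)*(-27562 + O) = (-12139 + 4) + (-11*298 + 163942)*(-27562 + 9375) = -12135 + (-3278 + 163942)*(-18187) = -12135 + 160664*(-18187) = -12135 - 2921996168 = -2922008303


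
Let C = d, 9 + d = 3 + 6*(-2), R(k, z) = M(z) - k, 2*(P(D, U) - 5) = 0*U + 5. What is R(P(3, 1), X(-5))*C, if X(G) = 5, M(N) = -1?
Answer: 153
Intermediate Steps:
P(D, U) = 15/2 (P(D, U) = 5 + (0*U + 5)/2 = 5 + (0 + 5)/2 = 5 + (1/2)*5 = 5 + 5/2 = 15/2)
R(k, z) = -1 - k
d = -18 (d = -9 + (3 + 6*(-2)) = -9 + (3 - 12) = -9 - 9 = -18)
C = -18
R(P(3, 1), X(-5))*C = (-1 - 1*15/2)*(-18) = (-1 - 15/2)*(-18) = -17/2*(-18) = 153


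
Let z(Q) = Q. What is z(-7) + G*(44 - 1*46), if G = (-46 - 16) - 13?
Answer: 143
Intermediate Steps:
G = -75 (G = -62 - 13 = -75)
z(-7) + G*(44 - 1*46) = -7 - 75*(44 - 1*46) = -7 - 75*(44 - 46) = -7 - 75*(-2) = -7 + 150 = 143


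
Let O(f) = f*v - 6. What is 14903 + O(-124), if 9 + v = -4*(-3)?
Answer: 14525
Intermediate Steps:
v = 3 (v = -9 - 4*(-3) = -9 + 12 = 3)
O(f) = -6 + 3*f (O(f) = f*3 - 6 = 3*f - 6 = -6 + 3*f)
14903 + O(-124) = 14903 + (-6 + 3*(-124)) = 14903 + (-6 - 372) = 14903 - 378 = 14525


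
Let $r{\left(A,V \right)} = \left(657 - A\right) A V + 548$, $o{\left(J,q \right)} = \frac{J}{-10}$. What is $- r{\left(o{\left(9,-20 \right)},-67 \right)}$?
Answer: $- \frac{4021937}{100} \approx -40219.0$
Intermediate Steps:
$o{\left(J,q \right)} = - \frac{J}{10}$ ($o{\left(J,q \right)} = J \left(- \frac{1}{10}\right) = - \frac{J}{10}$)
$r{\left(A,V \right)} = 548 + A V \left(657 - A\right)$ ($r{\left(A,V \right)} = A \left(657 - A\right) V + 548 = A V \left(657 - A\right) + 548 = 548 + A V \left(657 - A\right)$)
$- r{\left(o{\left(9,-20 \right)},-67 \right)} = - (548 - - 67 \left(\left(- \frac{1}{10}\right) 9\right)^{2} + 657 \left(\left(- \frac{1}{10}\right) 9\right) \left(-67\right)) = - (548 - - 67 \left(- \frac{9}{10}\right)^{2} + 657 \left(- \frac{9}{10}\right) \left(-67\right)) = - (548 - \left(-67\right) \frac{81}{100} + \frac{396171}{10}) = - (548 + \frac{5427}{100} + \frac{396171}{10}) = \left(-1\right) \frac{4021937}{100} = - \frac{4021937}{100}$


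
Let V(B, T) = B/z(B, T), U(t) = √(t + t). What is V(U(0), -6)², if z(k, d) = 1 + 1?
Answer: 0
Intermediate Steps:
U(t) = √2*√t (U(t) = √(2*t) = √2*√t)
z(k, d) = 2
V(B, T) = B/2
V(U(0), -6)² = ((√2*√0)/2)² = ((√2*0)/2)² = ((½)*0)² = 0² = 0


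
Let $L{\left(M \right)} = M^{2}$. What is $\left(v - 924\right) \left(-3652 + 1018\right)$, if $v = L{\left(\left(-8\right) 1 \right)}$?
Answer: $2265240$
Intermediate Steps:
$v = 64$ ($v = \left(\left(-8\right) 1\right)^{2} = \left(-8\right)^{2} = 64$)
$\left(v - 924\right) \left(-3652 + 1018\right) = \left(64 - 924\right) \left(-3652 + 1018\right) = \left(-860\right) \left(-2634\right) = 2265240$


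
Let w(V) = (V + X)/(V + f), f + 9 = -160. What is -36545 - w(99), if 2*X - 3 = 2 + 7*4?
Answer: -730867/20 ≈ -36543.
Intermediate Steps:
f = -169 (f = -9 - 160 = -169)
X = 33/2 (X = 3/2 + (2 + 7*4)/2 = 3/2 + (2 + 28)/2 = 3/2 + (½)*30 = 3/2 + 15 = 33/2 ≈ 16.500)
w(V) = (33/2 + V)/(-169 + V) (w(V) = (V + 33/2)/(V - 169) = (33/2 + V)/(-169 + V))
-36545 - w(99) = -36545 - (33/2 + 99)/(-169 + 99) = -36545 - 231/((-70)*2) = -36545 - (-1)*231/(70*2) = -36545 - 1*(-33/20) = -36545 + 33/20 = -730867/20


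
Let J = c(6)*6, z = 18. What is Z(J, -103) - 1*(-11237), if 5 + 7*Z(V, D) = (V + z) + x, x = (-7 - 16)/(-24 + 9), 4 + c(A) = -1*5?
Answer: 1179293/105 ≈ 11231.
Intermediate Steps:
c(A) = -9 (c(A) = -4 - 1*5 = -4 - 5 = -9)
x = 23/15 (x = -23/(-15) = -23*(-1/15) = 23/15 ≈ 1.5333)
J = -54 (J = -9*6 = -54)
Z(V, D) = 218/105 + V/7 (Z(V, D) = -5/7 + ((V + 18) + 23/15)/7 = -5/7 + ((18 + V) + 23/15)/7 = -5/7 + (293/15 + V)/7 = -5/7 + (293/105 + V/7) = 218/105 + V/7)
Z(J, -103) - 1*(-11237) = (218/105 + (1/7)*(-54)) - 1*(-11237) = (218/105 - 54/7) + 11237 = -592/105 + 11237 = 1179293/105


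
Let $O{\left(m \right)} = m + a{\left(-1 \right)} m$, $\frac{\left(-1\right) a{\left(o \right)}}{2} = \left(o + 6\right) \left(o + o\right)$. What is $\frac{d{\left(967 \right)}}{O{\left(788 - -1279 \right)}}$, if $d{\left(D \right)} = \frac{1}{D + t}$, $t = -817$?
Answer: $\frac{1}{6511050} \approx 1.5359 \cdot 10^{-7}$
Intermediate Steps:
$a{\left(o \right)} = - 4 o \left(6 + o\right)$ ($a{\left(o \right)} = - 2 \left(o + 6\right) \left(o + o\right) = - 2 \left(6 + o\right) 2 o = - 2 \cdot 2 o \left(6 + o\right) = - 4 o \left(6 + o\right)$)
$O{\left(m \right)} = 21 m$ ($O{\left(m \right)} = m + \left(-4\right) \left(-1\right) \left(6 - 1\right) m = m + \left(-4\right) \left(-1\right) 5 m = m + 20 m = 21 m$)
$d{\left(D \right)} = \frac{1}{-817 + D}$ ($d{\left(D \right)} = \frac{1}{D - 817} = \frac{1}{-817 + D}$)
$\frac{d{\left(967 \right)}}{O{\left(788 - -1279 \right)}} = \frac{1}{\left(-817 + 967\right) 21 \left(788 - -1279\right)} = \frac{1}{150 \cdot 21 \left(788 + 1279\right)} = \frac{1}{150 \cdot 21 \cdot 2067} = \frac{1}{150 \cdot 43407} = \frac{1}{150} \cdot \frac{1}{43407} = \frac{1}{6511050}$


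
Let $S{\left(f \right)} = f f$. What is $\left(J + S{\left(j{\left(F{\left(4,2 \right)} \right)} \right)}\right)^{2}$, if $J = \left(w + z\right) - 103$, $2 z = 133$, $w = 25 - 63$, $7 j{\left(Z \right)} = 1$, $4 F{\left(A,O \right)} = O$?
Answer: $\frac{53275401}{9604} \approx 5547.2$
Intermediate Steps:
$F{\left(A,O \right)} = \frac{O}{4}$
$j{\left(Z \right)} = \frac{1}{7}$ ($j{\left(Z \right)} = \frac{1}{7} \cdot 1 = \frac{1}{7}$)
$w = -38$
$z = \frac{133}{2}$ ($z = \frac{1}{2} \cdot 133 = \frac{133}{2} \approx 66.5$)
$S{\left(f \right)} = f^{2}$
$J = - \frac{149}{2}$ ($J = \left(-38 + \frac{133}{2}\right) - 103 = \frac{57}{2} - 103 = - \frac{149}{2} \approx -74.5$)
$\left(J + S{\left(j{\left(F{\left(4,2 \right)} \right)} \right)}\right)^{2} = \left(- \frac{149}{2} + \left(\frac{1}{7}\right)^{2}\right)^{2} = \left(- \frac{149}{2} + \frac{1}{49}\right)^{2} = \left(- \frac{7299}{98}\right)^{2} = \frac{53275401}{9604}$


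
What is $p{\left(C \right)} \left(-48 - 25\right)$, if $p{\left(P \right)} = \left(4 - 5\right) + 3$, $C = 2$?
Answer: $-146$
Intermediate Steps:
$p{\left(P \right)} = 2$ ($p{\left(P \right)} = -1 + 3 = 2$)
$p{\left(C \right)} \left(-48 - 25\right) = 2 \left(-48 - 25\right) = 2 \left(-73\right) = -146$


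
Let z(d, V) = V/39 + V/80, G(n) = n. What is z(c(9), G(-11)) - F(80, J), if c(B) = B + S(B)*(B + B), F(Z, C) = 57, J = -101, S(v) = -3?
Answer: -179149/3120 ≈ -57.420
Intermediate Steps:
c(B) = -5*B (c(B) = B - 3*(B + B) = B - 6*B = -5*B)
z(d, V) = 119*V/3120 (z(d, V) = V*(1/39) + V*(1/80) = V/39 + V/80 = 119*V/3120)
z(c(9), G(-11)) - F(80, J) = (119/3120)*(-11) - 1*57 = -1309/3120 - 57 = -179149/3120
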